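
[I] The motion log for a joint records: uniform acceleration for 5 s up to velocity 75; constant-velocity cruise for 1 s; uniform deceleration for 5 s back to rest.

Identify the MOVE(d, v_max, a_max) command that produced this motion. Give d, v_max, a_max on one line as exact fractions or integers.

d=450 v_max=75 a_max=15

a_max = 75/5 = 15
d_a = ½·75·5 = 375/2; d_c = 75·1 = 75
d = 2·375/2 + 75 = 450
t_c = 1 > 0 so v_max = 75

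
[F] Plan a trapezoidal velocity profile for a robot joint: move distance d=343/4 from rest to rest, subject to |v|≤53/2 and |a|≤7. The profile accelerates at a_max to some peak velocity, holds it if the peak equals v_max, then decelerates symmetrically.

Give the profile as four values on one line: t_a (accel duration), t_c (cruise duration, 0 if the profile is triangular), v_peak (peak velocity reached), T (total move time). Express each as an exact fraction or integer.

t_a=7/2 t_c=0 v_peak=49/2 T=7

v_max²/a_max = (53/2)²/7 = 2809/28
343/4 < 2809/28 so t_c = 0
v_peak = √(343/4·7) = √(2401/4) = 49/2
t_a = (49/2)/7 = 7/2; t_c = 0
T = 2·7/2 = 7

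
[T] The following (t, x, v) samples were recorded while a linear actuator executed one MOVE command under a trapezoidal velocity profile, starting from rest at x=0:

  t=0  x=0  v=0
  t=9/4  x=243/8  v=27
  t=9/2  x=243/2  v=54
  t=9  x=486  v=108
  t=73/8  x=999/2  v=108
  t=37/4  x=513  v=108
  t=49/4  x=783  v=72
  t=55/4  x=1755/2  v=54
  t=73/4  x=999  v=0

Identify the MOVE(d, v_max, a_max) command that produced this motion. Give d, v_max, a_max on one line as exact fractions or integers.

final state: t=73/4, x=999, v=0 → d = 999
a_max = (27−0)/(9/4−0) = 12
max v = 108 over t∈[9,37/4] → v_max = 108
check: 108·(9+1/4) = 999 ✓

d=999 v_max=108 a_max=12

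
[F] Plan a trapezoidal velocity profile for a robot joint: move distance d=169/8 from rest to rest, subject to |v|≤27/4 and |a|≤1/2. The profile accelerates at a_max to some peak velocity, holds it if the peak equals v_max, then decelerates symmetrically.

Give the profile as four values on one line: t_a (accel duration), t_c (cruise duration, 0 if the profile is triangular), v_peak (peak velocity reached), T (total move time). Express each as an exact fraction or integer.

vₘ²/aₘ = (27/4)²/(1/2) = 729/8
169/8 < 729/8 so t_c = 0
v_peak = √(169/8·1/2) = √(169/16) = 13/4
t_a = (13/4)/(1/2) = 13/2; t_c = 0
T = 2·13/2 = 13

t_a=13/2 t_c=0 v_peak=13/4 T=13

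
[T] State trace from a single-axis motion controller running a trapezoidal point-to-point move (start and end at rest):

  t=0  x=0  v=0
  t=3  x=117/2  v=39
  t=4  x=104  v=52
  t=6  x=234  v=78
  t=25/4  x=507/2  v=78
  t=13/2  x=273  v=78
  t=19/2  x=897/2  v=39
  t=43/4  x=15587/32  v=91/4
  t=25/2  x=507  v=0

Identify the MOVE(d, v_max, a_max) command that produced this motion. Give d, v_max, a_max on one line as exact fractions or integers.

final state: t=25/2, x=507, v=0 → d = 507
a_max = (39−0)/(3−0) = 13
max v = 78 over t∈[6,13/2] → v_max = 78
check: 78·(6+1/2) = 507 ✓

d=507 v_max=78 a_max=13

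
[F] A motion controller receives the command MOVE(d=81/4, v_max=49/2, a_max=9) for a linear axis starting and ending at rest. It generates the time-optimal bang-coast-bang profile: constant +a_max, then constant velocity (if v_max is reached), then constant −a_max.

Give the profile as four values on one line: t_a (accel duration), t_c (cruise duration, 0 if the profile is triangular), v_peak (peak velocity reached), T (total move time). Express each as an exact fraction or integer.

t_a=3/2 t_c=0 v_peak=27/2 T=3

vₘ²/aₘ = (49/2)²/9 = 2401/36
81/4 < 2401/36 so t_c = 0
v_peak = √(81/4·9) = √(729/4) = 27/2
t_a = (27/2)/9 = 3/2; t_c = 0
T = 2·3/2 = 3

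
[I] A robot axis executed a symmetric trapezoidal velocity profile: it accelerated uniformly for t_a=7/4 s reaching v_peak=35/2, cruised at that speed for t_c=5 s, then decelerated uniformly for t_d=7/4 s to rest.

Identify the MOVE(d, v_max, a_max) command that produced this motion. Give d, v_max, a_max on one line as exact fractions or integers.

a_max = (35/2)/(7/4) = 10
d_a = ½·35/2·7/4 = 245/16; d_c = 35/2·5 = 175/2
d = 2·245/16 + 175/2 = 945/8
t_c = 5 > 0 ⇒ limit active, v_max = 35/2

d=945/8 v_max=35/2 a_max=10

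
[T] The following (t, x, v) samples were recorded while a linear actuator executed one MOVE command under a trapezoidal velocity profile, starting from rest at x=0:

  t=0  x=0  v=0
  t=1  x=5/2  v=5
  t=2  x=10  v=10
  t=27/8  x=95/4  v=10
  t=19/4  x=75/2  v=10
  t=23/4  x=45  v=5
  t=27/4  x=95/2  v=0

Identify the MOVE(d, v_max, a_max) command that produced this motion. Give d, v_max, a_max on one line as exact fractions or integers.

d=95/2 v_max=10 a_max=5

final state: t=27/4, x=95/2, v=0 → d = 95/2
a_max = (5−0)/(1−0) = 5
max v = 10 over t∈[2,19/4] → v_max = 10
check: 10·(2+11/4) = 95/2 ✓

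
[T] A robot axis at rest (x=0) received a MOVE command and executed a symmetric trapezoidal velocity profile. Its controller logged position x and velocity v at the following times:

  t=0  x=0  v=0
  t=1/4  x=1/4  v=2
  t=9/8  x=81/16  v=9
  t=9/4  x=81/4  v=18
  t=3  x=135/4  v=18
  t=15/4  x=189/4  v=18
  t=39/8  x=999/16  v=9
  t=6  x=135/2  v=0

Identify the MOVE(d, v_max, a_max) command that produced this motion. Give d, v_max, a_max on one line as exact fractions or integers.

final state: t=6, x=135/2, v=0 → d = 135/2
a_max = (2−0)/(1/4−0) = 8
max v = 18 over t∈[9/4,15/4] → v_max = 18
check: 18·(9/4+3/2) = 135/2 ✓

d=135/2 v_max=18 a_max=8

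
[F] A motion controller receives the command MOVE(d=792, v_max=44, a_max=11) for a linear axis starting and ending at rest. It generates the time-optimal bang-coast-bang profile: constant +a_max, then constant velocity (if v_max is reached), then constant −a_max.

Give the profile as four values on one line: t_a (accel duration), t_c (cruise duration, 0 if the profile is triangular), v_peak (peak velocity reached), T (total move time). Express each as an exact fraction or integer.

t_a=4 t_c=14 v_peak=44 T=22

vₘ²/aₘ = 44²/11 = 176
792 ≥ 176 ⇒ cruise phase
t_a = 44/11 = 4; v_peak = 44
d_cruise = 792 − 176 = 616; t_c = 616/44 = 14
T = 2·4 + 14 = 22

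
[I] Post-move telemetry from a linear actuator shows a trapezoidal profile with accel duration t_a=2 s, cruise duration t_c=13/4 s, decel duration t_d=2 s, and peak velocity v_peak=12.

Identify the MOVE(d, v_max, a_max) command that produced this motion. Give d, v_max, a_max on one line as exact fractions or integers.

d=63 v_max=12 a_max=6

a_max = 12/2 = 6
d_a = ½·12·2 = 12; d_c = 12·13/4 = 39
d = 2·12 + 39 = 63
t_c = 13/4 > 0 → v_max = v_peak = 12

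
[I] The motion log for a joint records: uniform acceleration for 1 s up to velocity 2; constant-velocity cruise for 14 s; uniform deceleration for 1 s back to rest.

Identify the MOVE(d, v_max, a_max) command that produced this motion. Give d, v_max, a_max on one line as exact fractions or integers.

a_max = 2/1 = 2
d_a = ½·2·1 = 1; d_c = 2·14 = 28
d = 2·1 + 28 = 30
t_c = 14 > 0 → v_max = v_peak = 2

d=30 v_max=2 a_max=2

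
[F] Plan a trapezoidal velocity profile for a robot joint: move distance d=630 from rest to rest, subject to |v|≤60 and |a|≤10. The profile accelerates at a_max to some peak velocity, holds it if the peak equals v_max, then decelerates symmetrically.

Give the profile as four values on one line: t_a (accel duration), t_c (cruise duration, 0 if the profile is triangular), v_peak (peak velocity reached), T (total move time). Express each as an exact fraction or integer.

(v_max)²/a_max = 60²/10 = 360
630 ≥ 360 → trapezoidal
t_a = 60/10 = 6; v_peak = 60
d_cruise = 630 − 360 = 270; t_c = 270/60 = 9/2
T = 2·6 + 9/2 = 33/2

t_a=6 t_c=9/2 v_peak=60 T=33/2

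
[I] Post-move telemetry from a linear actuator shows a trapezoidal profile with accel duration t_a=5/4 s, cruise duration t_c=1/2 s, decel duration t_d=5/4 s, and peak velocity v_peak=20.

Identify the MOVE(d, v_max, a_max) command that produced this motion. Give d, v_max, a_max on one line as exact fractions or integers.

a_max = 20/(5/4) = 16
d_a = ½·20·5/4 = 25/2; d_c = 20·1/2 = 10
d = 2·25/2 + 10 = 35
t_c = 1/2 > 0 → v_max = v_peak = 20

d=35 v_max=20 a_max=16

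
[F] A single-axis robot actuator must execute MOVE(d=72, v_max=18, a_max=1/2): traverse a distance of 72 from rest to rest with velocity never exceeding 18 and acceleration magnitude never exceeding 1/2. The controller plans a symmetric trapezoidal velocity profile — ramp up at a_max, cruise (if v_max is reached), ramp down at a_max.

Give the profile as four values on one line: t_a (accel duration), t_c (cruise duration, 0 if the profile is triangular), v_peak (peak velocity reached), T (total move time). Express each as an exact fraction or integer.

t_a=12 t_c=0 v_peak=6 T=24

v_max²/a_max = 18²/(1/2) = 648
72 < 648 so t_c = 0
v_peak = √(72·1/2) = √36 = 6
t_a = 6/(1/2) = 12; t_c = 0
T = 2·12 = 24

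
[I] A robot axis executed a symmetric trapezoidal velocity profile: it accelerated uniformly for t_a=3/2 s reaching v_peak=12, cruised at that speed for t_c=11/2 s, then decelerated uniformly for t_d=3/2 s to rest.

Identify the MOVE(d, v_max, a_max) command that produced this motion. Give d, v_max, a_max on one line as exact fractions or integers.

d=84 v_max=12 a_max=8

a_max = 12/(3/2) = 8
d_a = ½·12·3/2 = 9; d_c = 12·11/2 = 66
d = 2·9 + 66 = 84
t_c = 11/2 > 0 so v_max = 12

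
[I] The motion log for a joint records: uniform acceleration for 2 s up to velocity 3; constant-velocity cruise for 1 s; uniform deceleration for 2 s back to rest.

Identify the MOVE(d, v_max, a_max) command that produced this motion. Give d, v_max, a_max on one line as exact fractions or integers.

a_max = 3/2
d_a = ½·3·2 = 3; d_c = 3·1 = 3
d = 2·3 + 3 = 9
t_c = 1 > 0 so v_max = 3

d=9 v_max=3 a_max=3/2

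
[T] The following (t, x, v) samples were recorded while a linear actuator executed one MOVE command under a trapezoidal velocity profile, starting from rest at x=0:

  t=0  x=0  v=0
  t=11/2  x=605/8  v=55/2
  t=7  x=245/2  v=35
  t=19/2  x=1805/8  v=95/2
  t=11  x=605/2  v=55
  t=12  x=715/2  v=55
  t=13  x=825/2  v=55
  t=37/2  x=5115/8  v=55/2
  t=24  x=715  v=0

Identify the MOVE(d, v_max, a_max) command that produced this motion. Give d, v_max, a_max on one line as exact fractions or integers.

final state: t=24, x=715, v=0 → d = 715
a_max = (55/2−0)/(11/2−0) = 5
max v = 55 over t∈[11,13] → v_max = 55
check: 55·(11+2) = 715 ✓

d=715 v_max=55 a_max=5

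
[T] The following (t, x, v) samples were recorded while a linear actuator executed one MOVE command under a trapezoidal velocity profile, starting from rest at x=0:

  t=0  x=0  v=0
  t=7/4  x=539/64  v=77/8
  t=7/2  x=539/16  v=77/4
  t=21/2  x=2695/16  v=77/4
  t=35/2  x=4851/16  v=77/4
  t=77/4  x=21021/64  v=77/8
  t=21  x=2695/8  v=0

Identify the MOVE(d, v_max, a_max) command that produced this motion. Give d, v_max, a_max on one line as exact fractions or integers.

final state: t=21, x=2695/8, v=0 → d = 2695/8
a_max = (77/8−0)/(7/4−0) = 11/2
max v = 77/4 over t∈[7/2,35/2] → v_max = 77/4
check: 77/4·(7/2+14) = 2695/8 ✓

d=2695/8 v_max=77/4 a_max=11/2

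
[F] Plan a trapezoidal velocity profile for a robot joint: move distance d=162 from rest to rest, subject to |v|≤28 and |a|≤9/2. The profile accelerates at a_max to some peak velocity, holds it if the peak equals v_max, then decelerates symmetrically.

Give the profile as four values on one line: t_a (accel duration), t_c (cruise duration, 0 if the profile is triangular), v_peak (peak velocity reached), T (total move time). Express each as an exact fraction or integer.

t_a=6 t_c=0 v_peak=27 T=12

v_max²/a_max = 28²/(9/2) = 1568/9
162 < 1568/9 so t_c = 0
v_peak = √(162·9/2) = √729 = 27
t_a = 27/(9/2) = 6; t_c = 0
T = 2·6 = 12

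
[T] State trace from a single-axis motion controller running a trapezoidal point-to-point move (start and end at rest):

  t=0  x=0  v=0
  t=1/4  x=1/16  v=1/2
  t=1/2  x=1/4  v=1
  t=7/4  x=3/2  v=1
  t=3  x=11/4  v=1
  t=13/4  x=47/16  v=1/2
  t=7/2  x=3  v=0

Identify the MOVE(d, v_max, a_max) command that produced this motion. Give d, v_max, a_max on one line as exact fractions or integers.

final state: t=7/2, x=3, v=0 → d = 3
a_max = (1/2−0)/(1/4−0) = 2
max v = 1 over t∈[1/2,3] → v_max = 1
check: 1·(1/2+5/2) = 3 ✓

d=3 v_max=1 a_max=2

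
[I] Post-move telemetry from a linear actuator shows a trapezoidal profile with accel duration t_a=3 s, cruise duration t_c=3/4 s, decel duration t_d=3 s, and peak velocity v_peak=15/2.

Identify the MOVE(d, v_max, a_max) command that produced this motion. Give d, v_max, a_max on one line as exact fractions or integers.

a_max = (15/2)/3 = 5/2
d_a = ½·15/2·3 = 45/4; d_c = 15/2·3/4 = 45/8
d = 2·45/4 + 45/8 = 225/8
t_c = 3/4 > 0 so v_max = 15/2

d=225/8 v_max=15/2 a_max=5/2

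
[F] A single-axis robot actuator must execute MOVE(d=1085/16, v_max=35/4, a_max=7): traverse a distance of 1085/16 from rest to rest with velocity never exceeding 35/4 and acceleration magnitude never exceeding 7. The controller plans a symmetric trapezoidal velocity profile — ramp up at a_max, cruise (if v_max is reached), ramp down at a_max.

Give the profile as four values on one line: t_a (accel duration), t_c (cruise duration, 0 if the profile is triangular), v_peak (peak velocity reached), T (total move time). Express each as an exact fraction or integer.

t_a=5/4 t_c=13/2 v_peak=35/4 T=9

vₘ²/aₘ = (35/4)²/7 = 175/16
1085/16 ≥ 175/16 so v_max reached
t_a = (35/4)/7 = 5/4; v_peak = 35/4
d_cruise = 1085/16 − 175/16 = 455/8; t_c = (455/8)/(35/4) = 13/2
T = 2·5/4 + 13/2 = 9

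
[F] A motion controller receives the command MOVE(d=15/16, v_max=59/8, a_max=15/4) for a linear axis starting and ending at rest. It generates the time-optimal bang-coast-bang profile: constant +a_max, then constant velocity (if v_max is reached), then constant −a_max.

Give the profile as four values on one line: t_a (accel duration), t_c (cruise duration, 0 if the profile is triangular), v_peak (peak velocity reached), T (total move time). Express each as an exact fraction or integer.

v_max²/a_max = (59/8)²/(15/4) = 3481/240
15/16 < 3481/240 so t_c = 0
v_peak = √(15/16·15/4) = √(225/64) = 15/8
t_a = (15/8)/(15/4) = 1/2; t_c = 0
T = 2·1/2 = 1

t_a=1/2 t_c=0 v_peak=15/8 T=1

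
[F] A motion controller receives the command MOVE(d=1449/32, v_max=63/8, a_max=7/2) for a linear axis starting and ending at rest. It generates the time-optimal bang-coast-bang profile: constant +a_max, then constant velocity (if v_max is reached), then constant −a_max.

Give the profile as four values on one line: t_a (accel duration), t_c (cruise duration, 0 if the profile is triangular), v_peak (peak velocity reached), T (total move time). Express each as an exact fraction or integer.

t_a=9/4 t_c=7/2 v_peak=63/8 T=8

(v_max)²/a_max = (63/8)²/(7/2) = 567/32
1449/32 ≥ 567/32 → trapezoidal
t_a = (63/8)/(7/2) = 9/4; v_peak = 63/8
d_cruise = 1449/32 − 567/32 = 441/16; t_c = (441/16)/(63/8) = 7/2
T = 2·9/4 + 7/2 = 8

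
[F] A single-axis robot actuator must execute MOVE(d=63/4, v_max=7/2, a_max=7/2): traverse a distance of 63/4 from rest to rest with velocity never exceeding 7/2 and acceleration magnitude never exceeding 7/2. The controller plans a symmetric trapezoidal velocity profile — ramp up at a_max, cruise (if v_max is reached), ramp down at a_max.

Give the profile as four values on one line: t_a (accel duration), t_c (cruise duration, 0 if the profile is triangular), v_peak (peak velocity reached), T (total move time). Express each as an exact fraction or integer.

t_a=1 t_c=7/2 v_peak=7/2 T=11/2

vₘ²/aₘ = (7/2)²/(7/2) = 7/2
63/4 ≥ 7/2 ⇒ cruise phase
t_a = (7/2)/(7/2) = 1; v_peak = 7/2
d_cruise = 63/4 − 7/2 = 49/4; t_c = (49/4)/(7/2) = 7/2
T = 2·1 + 7/2 = 11/2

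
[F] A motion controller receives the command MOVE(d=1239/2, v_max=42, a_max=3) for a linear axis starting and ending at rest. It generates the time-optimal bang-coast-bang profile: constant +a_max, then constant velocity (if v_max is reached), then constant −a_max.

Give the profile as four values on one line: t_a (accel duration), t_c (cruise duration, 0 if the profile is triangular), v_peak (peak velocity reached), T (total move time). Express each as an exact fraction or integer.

t_a=14 t_c=3/4 v_peak=42 T=115/4

(v_max)²/a_max = 42²/3 = 588
1239/2 ≥ 588 so v_max reached
t_a = 42/3 = 14; v_peak = 42
d_cruise = 1239/2 − 588 = 63/2; t_c = (63/2)/42 = 3/4
T = 2·14 + 3/4 = 115/4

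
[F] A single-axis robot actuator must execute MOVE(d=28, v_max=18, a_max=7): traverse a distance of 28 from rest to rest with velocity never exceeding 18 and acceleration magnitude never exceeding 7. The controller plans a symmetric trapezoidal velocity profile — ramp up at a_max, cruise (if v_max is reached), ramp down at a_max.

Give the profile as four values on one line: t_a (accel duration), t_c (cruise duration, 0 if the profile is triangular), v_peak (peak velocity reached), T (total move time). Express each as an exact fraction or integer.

t_a=2 t_c=0 v_peak=14 T=4

(v_max)²/a_max = 18²/7 = 324/7
28 < 324/7 ⇒ no cruise
v_peak = √(28·7) = √196 = 14
t_a = 14/7 = 2; t_c = 0
T = 2·2 = 4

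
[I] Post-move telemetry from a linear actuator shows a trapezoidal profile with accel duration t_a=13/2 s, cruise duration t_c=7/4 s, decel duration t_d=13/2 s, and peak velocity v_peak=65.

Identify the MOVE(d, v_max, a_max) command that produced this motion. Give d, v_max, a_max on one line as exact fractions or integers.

a_max = 65/(13/2) = 10
d_a = ½·65·13/2 = 845/4; d_c = 65·7/4 = 455/4
d = 2·845/4 + 455/4 = 2145/4
t_c = 7/4 > 0 so v_max = 65

d=2145/4 v_max=65 a_max=10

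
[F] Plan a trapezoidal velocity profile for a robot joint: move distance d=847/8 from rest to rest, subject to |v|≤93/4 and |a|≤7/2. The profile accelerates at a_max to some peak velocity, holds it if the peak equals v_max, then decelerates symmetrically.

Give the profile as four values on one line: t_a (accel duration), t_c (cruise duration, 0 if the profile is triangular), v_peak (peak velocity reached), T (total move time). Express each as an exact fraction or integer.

t_a=11/2 t_c=0 v_peak=77/4 T=11

v_max²/a_max = (93/4)²/(7/2) = 8649/56
847/8 < 8649/56 ⇒ no cruise
v_peak = √(847/8·7/2) = √(5929/16) = 77/4
t_a = (77/4)/(7/2) = 11/2; t_c = 0
T = 2·11/2 = 11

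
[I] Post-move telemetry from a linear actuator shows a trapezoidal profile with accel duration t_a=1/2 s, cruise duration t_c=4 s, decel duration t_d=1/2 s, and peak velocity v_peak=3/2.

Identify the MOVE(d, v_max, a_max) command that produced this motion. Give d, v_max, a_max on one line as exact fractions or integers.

d=27/4 v_max=3/2 a_max=3

a_max = (3/2)/(1/2) = 3
d_a = ½·3/2·1/2 = 3/8; d_c = 3/2·4 = 6
d = 2·3/8 + 6 = 27/4
t_c = 4 > 0 → v_max = v_peak = 3/2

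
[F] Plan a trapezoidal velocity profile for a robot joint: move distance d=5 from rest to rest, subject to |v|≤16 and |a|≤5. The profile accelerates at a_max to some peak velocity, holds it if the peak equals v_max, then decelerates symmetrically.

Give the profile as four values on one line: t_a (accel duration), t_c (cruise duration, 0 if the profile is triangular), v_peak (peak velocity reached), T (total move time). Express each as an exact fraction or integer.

(v_max)²/a_max = 16²/5 = 256/5
5 < 256/5 ⇒ no cruise
v_peak = √(5·5) = √25 = 5
t_a = 5/5 = 1; t_c = 0
T = 2·1 = 2

t_a=1 t_c=0 v_peak=5 T=2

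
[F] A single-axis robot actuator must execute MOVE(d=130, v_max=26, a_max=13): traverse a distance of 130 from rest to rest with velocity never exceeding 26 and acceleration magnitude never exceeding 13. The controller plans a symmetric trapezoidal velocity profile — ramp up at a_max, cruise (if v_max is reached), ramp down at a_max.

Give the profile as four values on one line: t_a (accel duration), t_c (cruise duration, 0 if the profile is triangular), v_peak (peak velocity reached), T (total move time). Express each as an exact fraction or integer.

t_a=2 t_c=3 v_peak=26 T=7

(v_max)²/a_max = 26²/13 = 52
130 ≥ 52 → trapezoidal
t_a = 26/13 = 2; v_peak = 26
d_cruise = 130 − 52 = 78; t_c = 78/26 = 3
T = 2·2 + 3 = 7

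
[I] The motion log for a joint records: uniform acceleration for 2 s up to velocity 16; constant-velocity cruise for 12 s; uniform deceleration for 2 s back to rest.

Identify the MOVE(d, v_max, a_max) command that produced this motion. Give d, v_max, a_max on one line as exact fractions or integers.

a_max = 16/2 = 8
d_a = ½·16·2 = 16; d_c = 16·12 = 192
d = 2·16 + 192 = 224
t_c = 12 > 0 ⇒ limit active, v_max = 16

d=224 v_max=16 a_max=8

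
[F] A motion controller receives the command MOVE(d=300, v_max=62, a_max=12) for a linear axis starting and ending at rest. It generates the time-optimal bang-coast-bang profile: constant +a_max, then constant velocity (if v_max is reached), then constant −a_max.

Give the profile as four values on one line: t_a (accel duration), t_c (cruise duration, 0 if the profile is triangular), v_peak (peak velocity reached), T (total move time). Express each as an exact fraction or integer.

vₘ²/aₘ = 62²/12 = 961/3
300 < 961/3 ⇒ no cruise
v_peak = √(300·12) = √3600 = 60
t_a = 60/12 = 5; t_c = 0
T = 2·5 = 10

t_a=5 t_c=0 v_peak=60 T=10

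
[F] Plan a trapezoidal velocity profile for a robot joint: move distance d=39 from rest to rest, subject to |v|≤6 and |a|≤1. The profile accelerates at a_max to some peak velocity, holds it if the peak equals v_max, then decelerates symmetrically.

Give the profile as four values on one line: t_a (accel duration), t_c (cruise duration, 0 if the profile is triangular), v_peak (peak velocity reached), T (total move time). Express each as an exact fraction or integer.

t_a=6 t_c=1/2 v_peak=6 T=25/2

vₘ²/aₘ = 6²/1 = 36
39 ≥ 36 ⇒ cruise phase
t_a = 6/1 = 6; v_peak = 6
d_cruise = 39 − 36 = 3; t_c = 3/6 = 1/2
T = 2·6 + 1/2 = 25/2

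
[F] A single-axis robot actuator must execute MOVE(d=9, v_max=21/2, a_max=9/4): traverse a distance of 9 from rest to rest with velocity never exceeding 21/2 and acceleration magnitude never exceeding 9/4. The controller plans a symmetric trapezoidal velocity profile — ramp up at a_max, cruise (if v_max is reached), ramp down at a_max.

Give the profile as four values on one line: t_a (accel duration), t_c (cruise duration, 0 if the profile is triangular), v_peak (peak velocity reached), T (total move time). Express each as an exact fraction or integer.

vₘ²/aₘ = (21/2)²/(9/4) = 49
9 < 49 ⇒ no cruise
v_peak = √(9·9/4) = √(81/4) = 9/2
t_a = (9/2)/(9/4) = 2; t_c = 0
T = 2·2 = 4

t_a=2 t_c=0 v_peak=9/2 T=4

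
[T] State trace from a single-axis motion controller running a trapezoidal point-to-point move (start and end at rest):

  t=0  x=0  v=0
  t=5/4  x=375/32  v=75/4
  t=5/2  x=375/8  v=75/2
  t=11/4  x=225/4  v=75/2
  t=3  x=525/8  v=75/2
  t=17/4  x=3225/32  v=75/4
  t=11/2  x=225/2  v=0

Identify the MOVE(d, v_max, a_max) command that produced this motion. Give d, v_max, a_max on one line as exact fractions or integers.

final state: t=11/2, x=225/2, v=0 → d = 225/2
a_max = (75/4−0)/(5/4−0) = 15
max v = 75/2 over t∈[5/2,3] → v_max = 75/2
check: 75/2·(5/2+1/2) = 225/2 ✓

d=225/2 v_max=75/2 a_max=15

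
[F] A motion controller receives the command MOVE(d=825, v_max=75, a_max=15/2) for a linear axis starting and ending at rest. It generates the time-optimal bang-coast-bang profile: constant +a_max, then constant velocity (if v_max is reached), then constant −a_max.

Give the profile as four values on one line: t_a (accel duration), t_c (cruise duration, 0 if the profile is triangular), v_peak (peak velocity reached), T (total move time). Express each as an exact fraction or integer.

t_a=10 t_c=1 v_peak=75 T=21

(v_max)²/a_max = 75²/(15/2) = 750
825 ≥ 750 → trapezoidal
t_a = 75/(15/2) = 10; v_peak = 75
d_cruise = 825 − 750 = 75; t_c = 75/75 = 1
T = 2·10 + 1 = 21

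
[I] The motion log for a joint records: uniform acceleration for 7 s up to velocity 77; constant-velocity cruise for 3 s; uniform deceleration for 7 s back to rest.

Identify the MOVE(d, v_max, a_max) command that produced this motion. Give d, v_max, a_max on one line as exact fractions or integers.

d=770 v_max=77 a_max=11

a_max = 77/7 = 11
d_a = ½·77·7 = 539/2; d_c = 77·3 = 231
d = 2·539/2 + 231 = 770
t_c = 3 > 0 so v_max = 77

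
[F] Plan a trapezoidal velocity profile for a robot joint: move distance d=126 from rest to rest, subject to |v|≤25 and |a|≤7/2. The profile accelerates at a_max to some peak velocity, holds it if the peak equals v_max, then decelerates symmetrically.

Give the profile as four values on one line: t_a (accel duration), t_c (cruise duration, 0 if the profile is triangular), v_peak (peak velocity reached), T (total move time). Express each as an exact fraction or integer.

t_a=6 t_c=0 v_peak=21 T=12

vₘ²/aₘ = 25²/(7/2) = 1250/7
126 < 1250/7 ⇒ no cruise
v_peak = √(126·7/2) = √441 = 21
t_a = 21/(7/2) = 6; t_c = 0
T = 2·6 = 12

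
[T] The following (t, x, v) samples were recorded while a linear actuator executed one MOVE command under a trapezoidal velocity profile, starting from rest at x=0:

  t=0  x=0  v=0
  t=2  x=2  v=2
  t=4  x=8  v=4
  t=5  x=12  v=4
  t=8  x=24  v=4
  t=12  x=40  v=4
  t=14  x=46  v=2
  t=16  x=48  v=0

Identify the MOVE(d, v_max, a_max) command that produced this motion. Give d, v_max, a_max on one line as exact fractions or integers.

final state: t=16, x=48, v=0 → d = 48
a_max = (2−0)/(2−0) = 1
max v = 4 over t∈[4,12] → v_max = 4
check: 4·(4+8) = 48 ✓

d=48 v_max=4 a_max=1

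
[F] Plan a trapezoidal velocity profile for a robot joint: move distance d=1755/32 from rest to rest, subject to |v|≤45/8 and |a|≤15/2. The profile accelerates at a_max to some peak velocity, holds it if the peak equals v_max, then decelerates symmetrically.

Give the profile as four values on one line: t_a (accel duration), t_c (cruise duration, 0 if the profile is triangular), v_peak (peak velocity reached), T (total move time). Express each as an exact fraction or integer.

t_a=3/4 t_c=9 v_peak=45/8 T=21/2

v_max²/a_max = (45/8)²/(15/2) = 135/32
1755/32 ≥ 135/32 ⇒ cruise phase
t_a = (45/8)/(15/2) = 3/4; v_peak = 45/8
d_cruise = 1755/32 − 135/32 = 405/8; t_c = (405/8)/(45/8) = 9
T = 2·3/4 + 9 = 21/2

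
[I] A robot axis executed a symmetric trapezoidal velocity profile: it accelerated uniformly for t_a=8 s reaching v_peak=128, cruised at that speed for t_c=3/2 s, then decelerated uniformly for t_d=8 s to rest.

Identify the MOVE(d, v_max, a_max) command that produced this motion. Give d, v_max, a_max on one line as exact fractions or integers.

d=1216 v_max=128 a_max=16

a_max = 128/8 = 16
d_a = ½·128·8 = 512; d_c = 128·3/2 = 192
d = 2·512 + 192 = 1216
t_c = 3/2 > 0 → v_max = v_peak = 128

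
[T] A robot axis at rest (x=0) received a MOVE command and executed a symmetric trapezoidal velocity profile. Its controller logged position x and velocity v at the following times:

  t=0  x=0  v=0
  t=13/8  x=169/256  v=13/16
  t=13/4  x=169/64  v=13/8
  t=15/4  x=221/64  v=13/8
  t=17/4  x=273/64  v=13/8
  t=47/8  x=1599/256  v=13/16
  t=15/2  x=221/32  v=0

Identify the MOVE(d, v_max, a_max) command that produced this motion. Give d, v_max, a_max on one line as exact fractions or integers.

d=221/32 v_max=13/8 a_max=1/2

final state: t=15/2, x=221/32, v=0 → d = 221/32
a_max = (13/16−0)/(13/8−0) = 1/2
max v = 13/8 over t∈[13/4,17/4] → v_max = 13/8
check: 13/8·(13/4+1) = 221/32 ✓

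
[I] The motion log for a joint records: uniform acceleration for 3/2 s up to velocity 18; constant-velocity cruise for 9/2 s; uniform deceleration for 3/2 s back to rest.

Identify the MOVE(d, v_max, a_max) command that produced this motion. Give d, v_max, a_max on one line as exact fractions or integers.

a_max = 18/(3/2) = 12
d_a = ½·18·3/2 = 27/2; d_c = 18·9/2 = 81
d = 2·27/2 + 81 = 108
t_c = 9/2 > 0 ⇒ limit active, v_max = 18

d=108 v_max=18 a_max=12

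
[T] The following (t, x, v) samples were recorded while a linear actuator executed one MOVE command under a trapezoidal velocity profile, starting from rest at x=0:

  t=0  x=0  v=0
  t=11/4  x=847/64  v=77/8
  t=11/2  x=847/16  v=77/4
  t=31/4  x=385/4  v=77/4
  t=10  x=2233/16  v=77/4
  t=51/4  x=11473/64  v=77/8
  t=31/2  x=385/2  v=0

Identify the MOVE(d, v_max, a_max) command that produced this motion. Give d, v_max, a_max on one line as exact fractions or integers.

final state: t=31/2, x=385/2, v=0 → d = 385/2
a_max = (77/8−0)/(11/4−0) = 7/2
max v = 77/4 over t∈[11/2,10] → v_max = 77/4
check: 77/4·(11/2+9/2) = 385/2 ✓

d=385/2 v_max=77/4 a_max=7/2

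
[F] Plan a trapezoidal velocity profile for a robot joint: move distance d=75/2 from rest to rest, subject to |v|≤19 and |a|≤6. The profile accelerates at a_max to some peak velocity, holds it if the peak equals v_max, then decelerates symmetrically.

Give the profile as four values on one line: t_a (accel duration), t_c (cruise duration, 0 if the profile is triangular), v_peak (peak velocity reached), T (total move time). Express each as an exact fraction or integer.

(v_max)²/a_max = 19²/6 = 361/6
75/2 < 361/6 so t_c = 0
v_peak = √(75/2·6) = √225 = 15
t_a = 15/6 = 5/2; t_c = 0
T = 2·5/2 = 5

t_a=5/2 t_c=0 v_peak=15 T=5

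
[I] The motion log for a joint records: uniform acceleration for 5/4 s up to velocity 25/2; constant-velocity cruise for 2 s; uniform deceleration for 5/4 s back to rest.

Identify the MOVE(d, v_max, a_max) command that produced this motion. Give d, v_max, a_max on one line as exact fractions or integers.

d=325/8 v_max=25/2 a_max=10

a_max = (25/2)/(5/4) = 10
d_a = ½·25/2·5/4 = 125/16; d_c = 25/2·2 = 25
d = 2·125/16 + 25 = 325/8
t_c = 2 > 0 so v_max = 25/2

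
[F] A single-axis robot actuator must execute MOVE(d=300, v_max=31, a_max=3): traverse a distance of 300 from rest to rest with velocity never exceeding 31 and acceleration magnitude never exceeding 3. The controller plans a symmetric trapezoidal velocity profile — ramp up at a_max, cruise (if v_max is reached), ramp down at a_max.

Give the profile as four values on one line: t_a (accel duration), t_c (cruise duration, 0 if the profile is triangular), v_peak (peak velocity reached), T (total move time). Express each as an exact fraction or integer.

(v_max)²/a_max = 31²/3 = 961/3
300 < 961/3 ⇒ no cruise
v_peak = √(300·3) = √900 = 30
t_a = 30/3 = 10; t_c = 0
T = 2·10 = 20

t_a=10 t_c=0 v_peak=30 T=20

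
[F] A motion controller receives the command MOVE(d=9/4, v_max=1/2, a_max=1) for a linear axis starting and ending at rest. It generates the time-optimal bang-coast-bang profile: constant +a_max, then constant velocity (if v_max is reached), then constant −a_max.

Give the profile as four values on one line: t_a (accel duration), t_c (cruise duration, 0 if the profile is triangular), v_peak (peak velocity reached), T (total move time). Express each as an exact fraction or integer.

t_a=1/2 t_c=4 v_peak=1/2 T=5

(v_max)²/a_max = (1/2)²/1 = 1/4
9/4 ≥ 1/4 ⇒ cruise phase
t_a = (1/2)/1 = 1/2; v_peak = 1/2
d_cruise = 9/4 − 1/4 = 2; t_c = 2/(1/2) = 4
T = 2·1/2 + 4 = 5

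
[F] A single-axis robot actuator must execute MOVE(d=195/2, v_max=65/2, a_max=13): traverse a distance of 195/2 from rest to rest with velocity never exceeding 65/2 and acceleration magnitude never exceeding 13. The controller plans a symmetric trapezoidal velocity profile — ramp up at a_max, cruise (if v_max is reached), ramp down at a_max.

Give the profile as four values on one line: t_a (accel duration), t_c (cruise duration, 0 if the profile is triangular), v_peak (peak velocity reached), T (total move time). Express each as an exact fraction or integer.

(v_max)²/a_max = (65/2)²/13 = 325/4
195/2 ≥ 325/4 → trapezoidal
t_a = (65/2)/13 = 5/2; v_peak = 65/2
d_cruise = 195/2 − 325/4 = 65/4; t_c = (65/4)/(65/2) = 1/2
T = 2·5/2 + 1/2 = 11/2

t_a=5/2 t_c=1/2 v_peak=65/2 T=11/2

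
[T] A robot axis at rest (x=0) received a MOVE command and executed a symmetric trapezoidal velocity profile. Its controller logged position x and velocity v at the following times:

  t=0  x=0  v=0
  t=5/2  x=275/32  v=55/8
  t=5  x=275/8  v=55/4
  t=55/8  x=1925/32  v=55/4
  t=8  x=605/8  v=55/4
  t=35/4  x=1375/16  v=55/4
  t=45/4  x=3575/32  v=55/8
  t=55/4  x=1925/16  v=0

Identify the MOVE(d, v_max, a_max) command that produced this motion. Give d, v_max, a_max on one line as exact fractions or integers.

final state: t=55/4, x=1925/16, v=0 → d = 1925/16
a_max = (55/8−0)/(5/2−0) = 11/4
max v = 55/4 over t∈[5,35/4] → v_max = 55/4
check: 55/4·(5+15/4) = 1925/16 ✓

d=1925/16 v_max=55/4 a_max=11/4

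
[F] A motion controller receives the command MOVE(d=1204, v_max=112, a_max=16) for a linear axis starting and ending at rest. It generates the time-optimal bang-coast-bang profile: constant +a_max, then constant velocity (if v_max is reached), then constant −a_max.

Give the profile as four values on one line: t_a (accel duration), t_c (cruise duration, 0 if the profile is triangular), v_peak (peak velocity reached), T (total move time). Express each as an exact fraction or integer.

v_max²/a_max = 112²/16 = 784
1204 ≥ 784 so v_max reached
t_a = 112/16 = 7; v_peak = 112
d_cruise = 1204 − 784 = 420; t_c = 420/112 = 15/4
T = 2·7 + 15/4 = 71/4

t_a=7 t_c=15/4 v_peak=112 T=71/4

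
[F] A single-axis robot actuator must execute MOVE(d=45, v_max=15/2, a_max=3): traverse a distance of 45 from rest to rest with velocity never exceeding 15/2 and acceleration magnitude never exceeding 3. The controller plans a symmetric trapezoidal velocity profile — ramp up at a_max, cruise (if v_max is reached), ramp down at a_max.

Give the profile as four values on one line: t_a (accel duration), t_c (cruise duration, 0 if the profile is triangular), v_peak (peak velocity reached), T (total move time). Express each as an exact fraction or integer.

vₘ²/aₘ = (15/2)²/3 = 75/4
45 ≥ 75/4 → trapezoidal
t_a = (15/2)/3 = 5/2; v_peak = 15/2
d_cruise = 45 − 75/4 = 105/4; t_c = (105/4)/(15/2) = 7/2
T = 2·5/2 + 7/2 = 17/2

t_a=5/2 t_c=7/2 v_peak=15/2 T=17/2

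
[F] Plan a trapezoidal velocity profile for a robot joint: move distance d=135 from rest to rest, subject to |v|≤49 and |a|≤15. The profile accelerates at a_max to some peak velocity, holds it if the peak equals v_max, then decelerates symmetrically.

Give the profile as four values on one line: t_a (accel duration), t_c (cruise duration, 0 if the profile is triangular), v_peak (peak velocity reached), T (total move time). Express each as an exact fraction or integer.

t_a=3 t_c=0 v_peak=45 T=6

(v_max)²/a_max = 49²/15 = 2401/15
135 < 2401/15 ⇒ no cruise
v_peak = √(135·15) = √2025 = 45
t_a = 45/15 = 3; t_c = 0
T = 2·3 = 6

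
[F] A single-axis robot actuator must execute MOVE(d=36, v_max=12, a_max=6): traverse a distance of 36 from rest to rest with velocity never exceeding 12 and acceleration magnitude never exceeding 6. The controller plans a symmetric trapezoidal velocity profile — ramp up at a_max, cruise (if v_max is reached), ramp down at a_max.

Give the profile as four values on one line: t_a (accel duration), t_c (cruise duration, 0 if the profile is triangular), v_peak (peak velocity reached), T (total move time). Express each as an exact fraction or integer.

v_max²/a_max = 12²/6 = 24
36 ≥ 24 ⇒ cruise phase
t_a = 12/6 = 2; v_peak = 12
d_cruise = 36 − 24 = 12; t_c = 12/12 = 1
T = 2·2 + 1 = 5

t_a=2 t_c=1 v_peak=12 T=5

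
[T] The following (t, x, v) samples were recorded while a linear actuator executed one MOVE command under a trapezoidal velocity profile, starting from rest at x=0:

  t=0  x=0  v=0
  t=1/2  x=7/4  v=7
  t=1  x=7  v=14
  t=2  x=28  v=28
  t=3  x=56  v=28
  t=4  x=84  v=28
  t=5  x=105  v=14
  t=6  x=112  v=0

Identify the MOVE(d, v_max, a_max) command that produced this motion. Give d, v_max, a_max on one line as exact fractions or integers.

d=112 v_max=28 a_max=14

final state: t=6, x=112, v=0 → d = 112
a_max = (7−0)/(1/2−0) = 14
max v = 28 over t∈[2,4] → v_max = 28
check: 28·(2+2) = 112 ✓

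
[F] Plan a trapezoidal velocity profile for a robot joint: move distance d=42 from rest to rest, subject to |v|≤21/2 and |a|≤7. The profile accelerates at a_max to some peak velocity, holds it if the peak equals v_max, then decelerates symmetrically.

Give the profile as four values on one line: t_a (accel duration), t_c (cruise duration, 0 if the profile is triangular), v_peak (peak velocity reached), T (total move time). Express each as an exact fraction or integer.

v_max²/a_max = (21/2)²/7 = 63/4
42 ≥ 63/4 so v_max reached
t_a = (21/2)/7 = 3/2; v_peak = 21/2
d_cruise = 42 − 63/4 = 105/4; t_c = (105/4)/(21/2) = 5/2
T = 2·3/2 + 5/2 = 11/2

t_a=3/2 t_c=5/2 v_peak=21/2 T=11/2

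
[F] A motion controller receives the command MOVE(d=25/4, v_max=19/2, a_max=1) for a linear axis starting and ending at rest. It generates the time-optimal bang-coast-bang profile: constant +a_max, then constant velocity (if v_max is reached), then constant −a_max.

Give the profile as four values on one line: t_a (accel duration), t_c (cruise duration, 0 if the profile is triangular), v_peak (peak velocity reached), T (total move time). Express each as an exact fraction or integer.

vₘ²/aₘ = (19/2)²/1 = 361/4
25/4 < 361/4 ⇒ no cruise
v_peak = √(25/4·1) = √(25/4) = 5/2
t_a = (5/2)/1 = 5/2; t_c = 0
T = 2·5/2 = 5

t_a=5/2 t_c=0 v_peak=5/2 T=5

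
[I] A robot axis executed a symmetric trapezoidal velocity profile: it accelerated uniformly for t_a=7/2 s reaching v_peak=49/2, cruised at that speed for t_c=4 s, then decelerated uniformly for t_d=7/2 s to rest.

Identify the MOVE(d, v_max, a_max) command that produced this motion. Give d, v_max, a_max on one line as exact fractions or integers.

a_max = (49/2)/(7/2) = 7
d_a = ½·49/2·7/2 = 343/8; d_c = 49/2·4 = 98
d = 2·343/8 + 98 = 735/4
t_c = 4 > 0 so v_max = 49/2

d=735/4 v_max=49/2 a_max=7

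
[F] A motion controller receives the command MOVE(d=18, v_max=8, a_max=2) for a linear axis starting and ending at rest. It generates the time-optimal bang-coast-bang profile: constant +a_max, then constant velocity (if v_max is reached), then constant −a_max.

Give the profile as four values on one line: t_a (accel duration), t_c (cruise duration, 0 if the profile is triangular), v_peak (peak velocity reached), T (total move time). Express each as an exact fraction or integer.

t_a=3 t_c=0 v_peak=6 T=6

(v_max)²/a_max = 8²/2 = 32
18 < 32 so t_c = 0
v_peak = √(18·2) = √36 = 6
t_a = 6/2 = 3; t_c = 0
T = 2·3 = 6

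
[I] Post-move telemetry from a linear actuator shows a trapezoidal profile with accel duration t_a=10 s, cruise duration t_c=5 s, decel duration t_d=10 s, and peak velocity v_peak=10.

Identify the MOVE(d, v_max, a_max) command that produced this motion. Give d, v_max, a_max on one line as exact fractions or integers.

d=150 v_max=10 a_max=1

a_max = 10/10 = 1
d_a = ½·10·10 = 50; d_c = 10·5 = 50
d = 2·50 + 50 = 150
t_c = 5 > 0 so v_max = 10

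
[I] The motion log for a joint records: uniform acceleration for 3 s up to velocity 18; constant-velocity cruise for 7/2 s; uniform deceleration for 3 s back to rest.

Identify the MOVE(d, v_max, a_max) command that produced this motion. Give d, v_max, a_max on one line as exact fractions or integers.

d=117 v_max=18 a_max=6

a_max = 18/3 = 6
d_a = ½·18·3 = 27; d_c = 18·7/2 = 63
d = 2·27 + 63 = 117
t_c = 7/2 > 0 ⇒ limit active, v_max = 18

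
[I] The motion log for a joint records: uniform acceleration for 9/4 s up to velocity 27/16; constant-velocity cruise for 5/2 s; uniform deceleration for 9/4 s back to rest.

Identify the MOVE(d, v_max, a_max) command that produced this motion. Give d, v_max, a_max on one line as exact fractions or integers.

a_max = (27/16)/(9/4) = 3/4
d_a = ½·27/16·9/4 = 243/128; d_c = 27/16·5/2 = 135/32
d = 2·243/128 + 135/32 = 513/64
t_c = 5/2 > 0 so v_max = 27/16

d=513/64 v_max=27/16 a_max=3/4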